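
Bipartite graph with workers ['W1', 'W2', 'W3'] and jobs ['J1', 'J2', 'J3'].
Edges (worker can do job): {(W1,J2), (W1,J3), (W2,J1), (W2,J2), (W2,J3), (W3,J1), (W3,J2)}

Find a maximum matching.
Matching: {(W1,J2), (W2,J3), (W3,J1)}

Maximum matching (size 3):
  W1 → J2
  W2 → J3
  W3 → J1

Each worker is assigned to at most one job, and each job to at most one worker.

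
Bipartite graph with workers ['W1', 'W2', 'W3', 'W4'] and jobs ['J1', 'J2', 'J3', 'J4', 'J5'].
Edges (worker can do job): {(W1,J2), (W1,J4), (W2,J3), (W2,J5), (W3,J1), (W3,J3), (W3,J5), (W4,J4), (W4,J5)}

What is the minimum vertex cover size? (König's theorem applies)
Minimum vertex cover size = 4

By König's theorem: in bipartite graphs,
min vertex cover = max matching = 4

Maximum matching has size 4, so minimum vertex cover also has size 4.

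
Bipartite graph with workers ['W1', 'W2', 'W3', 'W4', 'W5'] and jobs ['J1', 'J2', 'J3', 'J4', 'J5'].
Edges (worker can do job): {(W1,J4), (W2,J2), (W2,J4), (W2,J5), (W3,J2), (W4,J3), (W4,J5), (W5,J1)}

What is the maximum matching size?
Maximum matching size = 5

Maximum matching: {(W1,J4), (W2,J5), (W3,J2), (W4,J3), (W5,J1)}
Size: 5

This assigns 5 workers to 5 distinct jobs.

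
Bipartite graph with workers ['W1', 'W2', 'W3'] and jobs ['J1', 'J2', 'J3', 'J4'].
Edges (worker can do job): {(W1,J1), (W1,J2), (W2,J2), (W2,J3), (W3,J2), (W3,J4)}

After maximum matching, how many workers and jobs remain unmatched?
Unmatched: 0 workers, 1 jobs

Maximum matching size: 3
Workers: 3 total, 3 matched, 0 unmatched
Jobs: 4 total, 3 matched, 1 unmatched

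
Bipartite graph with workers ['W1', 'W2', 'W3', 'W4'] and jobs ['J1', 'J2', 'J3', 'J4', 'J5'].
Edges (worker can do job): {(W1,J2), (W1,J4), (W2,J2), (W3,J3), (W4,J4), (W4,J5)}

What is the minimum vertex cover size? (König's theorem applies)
Minimum vertex cover size = 4

By König's theorem: in bipartite graphs,
min vertex cover = max matching = 4

Maximum matching has size 4, so minimum vertex cover also has size 4.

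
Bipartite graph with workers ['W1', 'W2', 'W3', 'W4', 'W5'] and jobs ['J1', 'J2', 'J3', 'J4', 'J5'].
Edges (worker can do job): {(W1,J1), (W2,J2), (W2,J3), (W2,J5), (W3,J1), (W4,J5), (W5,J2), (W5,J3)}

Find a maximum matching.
Matching: {(W2,J3), (W3,J1), (W4,J5), (W5,J2)}

Maximum matching (size 4):
  W2 → J3
  W3 → J1
  W4 → J5
  W5 → J2

Each worker is assigned to at most one job, and each job to at most one worker.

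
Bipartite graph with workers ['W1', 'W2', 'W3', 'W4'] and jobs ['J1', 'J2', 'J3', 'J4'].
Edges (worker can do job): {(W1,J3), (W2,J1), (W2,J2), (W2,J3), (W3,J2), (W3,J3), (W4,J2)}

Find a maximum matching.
Matching: {(W2,J1), (W3,J3), (W4,J2)}

Maximum matching (size 3):
  W2 → J1
  W3 → J3
  W4 → J2

Each worker is assigned to at most one job, and each job to at most one worker.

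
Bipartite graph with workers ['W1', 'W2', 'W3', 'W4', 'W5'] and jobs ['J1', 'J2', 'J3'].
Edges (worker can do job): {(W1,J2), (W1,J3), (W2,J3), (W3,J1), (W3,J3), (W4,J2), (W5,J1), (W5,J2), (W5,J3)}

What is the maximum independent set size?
Maximum independent set = 5

By König's theorem:
- Min vertex cover = Max matching = 3
- Max independent set = Total vertices - Min vertex cover
- Max independent set = 8 - 3 = 5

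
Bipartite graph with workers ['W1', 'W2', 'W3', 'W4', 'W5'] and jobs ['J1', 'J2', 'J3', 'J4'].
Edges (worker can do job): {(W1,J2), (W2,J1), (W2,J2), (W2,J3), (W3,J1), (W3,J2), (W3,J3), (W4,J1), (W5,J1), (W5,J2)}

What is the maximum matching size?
Maximum matching size = 3

Maximum matching: {(W2,J3), (W3,J1), (W5,J2)}
Size: 3

This assigns 3 workers to 3 distinct jobs.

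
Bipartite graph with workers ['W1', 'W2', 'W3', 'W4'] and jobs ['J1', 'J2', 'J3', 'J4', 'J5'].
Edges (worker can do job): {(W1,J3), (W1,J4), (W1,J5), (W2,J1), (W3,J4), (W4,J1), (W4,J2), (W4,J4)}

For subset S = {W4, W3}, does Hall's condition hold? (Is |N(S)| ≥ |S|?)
Yes: |N(S)| = 3, |S| = 2

Subset S = {W4, W3}
Neighbors N(S) = {J1, J2, J4}

|N(S)| = 3, |S| = 2
Hall's condition: |N(S)| ≥ |S| is satisfied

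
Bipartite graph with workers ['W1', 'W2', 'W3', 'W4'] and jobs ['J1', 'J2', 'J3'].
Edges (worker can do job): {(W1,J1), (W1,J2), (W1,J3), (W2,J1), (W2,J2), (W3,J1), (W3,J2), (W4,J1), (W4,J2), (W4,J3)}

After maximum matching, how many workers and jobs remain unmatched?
Unmatched: 1 workers, 0 jobs

Maximum matching size: 3
Workers: 4 total, 3 matched, 1 unmatched
Jobs: 3 total, 3 matched, 0 unmatched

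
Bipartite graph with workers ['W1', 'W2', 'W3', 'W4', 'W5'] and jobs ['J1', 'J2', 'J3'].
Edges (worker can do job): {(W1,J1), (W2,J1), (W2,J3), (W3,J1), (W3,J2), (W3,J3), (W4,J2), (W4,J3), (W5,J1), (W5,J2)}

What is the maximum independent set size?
Maximum independent set = 5

By König's theorem:
- Min vertex cover = Max matching = 3
- Max independent set = Total vertices - Min vertex cover
- Max independent set = 8 - 3 = 5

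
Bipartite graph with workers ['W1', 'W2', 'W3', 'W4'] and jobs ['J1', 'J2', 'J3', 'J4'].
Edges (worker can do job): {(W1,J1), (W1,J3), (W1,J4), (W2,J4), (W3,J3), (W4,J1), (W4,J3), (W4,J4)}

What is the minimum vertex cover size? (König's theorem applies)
Minimum vertex cover size = 3

By König's theorem: in bipartite graphs,
min vertex cover = max matching = 3

Maximum matching has size 3, so minimum vertex cover also has size 3.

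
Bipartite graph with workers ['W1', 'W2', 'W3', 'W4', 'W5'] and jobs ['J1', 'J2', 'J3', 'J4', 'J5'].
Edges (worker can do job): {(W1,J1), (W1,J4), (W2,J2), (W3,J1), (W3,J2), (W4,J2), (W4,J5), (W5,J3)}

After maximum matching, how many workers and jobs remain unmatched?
Unmatched: 0 workers, 0 jobs

Maximum matching size: 5
Workers: 5 total, 5 matched, 0 unmatched
Jobs: 5 total, 5 matched, 0 unmatched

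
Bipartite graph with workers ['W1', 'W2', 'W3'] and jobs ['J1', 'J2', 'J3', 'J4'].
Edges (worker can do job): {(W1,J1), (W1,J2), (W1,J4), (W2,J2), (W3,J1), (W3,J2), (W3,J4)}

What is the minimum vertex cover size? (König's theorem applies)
Minimum vertex cover size = 3

By König's theorem: in bipartite graphs,
min vertex cover = max matching = 3

Maximum matching has size 3, so minimum vertex cover also has size 3.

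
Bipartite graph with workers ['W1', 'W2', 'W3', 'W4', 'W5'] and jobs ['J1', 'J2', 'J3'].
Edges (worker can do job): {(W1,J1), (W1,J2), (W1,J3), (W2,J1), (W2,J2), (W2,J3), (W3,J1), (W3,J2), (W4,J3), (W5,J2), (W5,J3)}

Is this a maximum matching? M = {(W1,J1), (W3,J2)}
No, size 2 is not maximum

Proposed matching has size 2.
Maximum matching size for this graph: 3.

This is NOT maximum - can be improved to size 3.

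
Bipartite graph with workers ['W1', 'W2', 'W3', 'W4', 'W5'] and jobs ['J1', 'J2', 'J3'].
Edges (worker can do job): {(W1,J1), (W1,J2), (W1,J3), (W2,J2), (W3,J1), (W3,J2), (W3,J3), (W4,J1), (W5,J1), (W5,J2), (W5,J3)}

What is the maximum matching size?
Maximum matching size = 3

Maximum matching: {(W1,J3), (W3,J1), (W5,J2)}
Size: 3

This assigns 3 workers to 3 distinct jobs.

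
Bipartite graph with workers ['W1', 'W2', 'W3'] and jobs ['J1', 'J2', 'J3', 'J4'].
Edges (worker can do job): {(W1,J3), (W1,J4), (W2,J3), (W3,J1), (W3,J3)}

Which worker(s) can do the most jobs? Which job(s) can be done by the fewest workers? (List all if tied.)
Most versatile: W1, W3 (2 jobs); Least covered: J2 (0 workers)

Worker degrees (jobs they can do): W1:2, W2:1, W3:2
Job degrees (workers who can do it): J1:1, J2:0, J3:3, J4:1

Maximum worker degree is 2, achieved by: W1, W3
Minimum job degree is 0, achieved by: J2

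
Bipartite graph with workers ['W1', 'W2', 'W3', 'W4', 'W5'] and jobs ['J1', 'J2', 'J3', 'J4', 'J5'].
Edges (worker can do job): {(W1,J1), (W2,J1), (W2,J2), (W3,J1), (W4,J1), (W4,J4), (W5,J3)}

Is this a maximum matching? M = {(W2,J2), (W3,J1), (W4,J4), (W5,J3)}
Yes, size 4 is maximum

Proposed matching has size 4.
Maximum matching size for this graph: 4.

This is a maximum matching.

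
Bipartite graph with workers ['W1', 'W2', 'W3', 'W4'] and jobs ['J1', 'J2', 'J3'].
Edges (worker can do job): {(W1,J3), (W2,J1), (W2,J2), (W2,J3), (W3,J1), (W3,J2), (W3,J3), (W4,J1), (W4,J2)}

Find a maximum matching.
Matching: {(W1,J3), (W3,J1), (W4,J2)}

Maximum matching (size 3):
  W1 → J3
  W3 → J1
  W4 → J2

Each worker is assigned to at most one job, and each job to at most one worker.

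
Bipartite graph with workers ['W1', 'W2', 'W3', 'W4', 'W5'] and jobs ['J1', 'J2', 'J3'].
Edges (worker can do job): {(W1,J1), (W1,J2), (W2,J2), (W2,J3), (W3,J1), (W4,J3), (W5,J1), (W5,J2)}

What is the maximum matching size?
Maximum matching size = 3

Maximum matching: {(W3,J1), (W4,J3), (W5,J2)}
Size: 3

This assigns 3 workers to 3 distinct jobs.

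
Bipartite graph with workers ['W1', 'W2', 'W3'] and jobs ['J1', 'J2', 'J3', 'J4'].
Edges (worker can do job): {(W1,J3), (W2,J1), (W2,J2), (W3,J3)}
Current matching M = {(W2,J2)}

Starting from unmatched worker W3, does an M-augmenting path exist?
Yes: W3 → J3

An M-augmenting path alternates non-matching / matching edges, starting and ending at unmatched vertices.
Path: W3 → J3
(J3 is unmatched in M, so the path is augmenting.)
Flipping edges along this path would increase |M| from 1 to 2.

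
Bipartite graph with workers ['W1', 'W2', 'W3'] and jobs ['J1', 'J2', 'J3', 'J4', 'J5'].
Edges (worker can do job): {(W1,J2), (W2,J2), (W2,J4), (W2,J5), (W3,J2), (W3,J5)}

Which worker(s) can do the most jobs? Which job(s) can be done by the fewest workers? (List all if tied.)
Most versatile: W2 (3 jobs); Least covered: J1, J3 (0 workers)

Worker degrees (jobs they can do): W1:1, W2:3, W3:2
Job degrees (workers who can do it): J1:0, J2:3, J3:0, J4:1, J5:2

Maximum worker degree is 3, achieved by: W2
Minimum job degree is 0, achieved by: J1, J3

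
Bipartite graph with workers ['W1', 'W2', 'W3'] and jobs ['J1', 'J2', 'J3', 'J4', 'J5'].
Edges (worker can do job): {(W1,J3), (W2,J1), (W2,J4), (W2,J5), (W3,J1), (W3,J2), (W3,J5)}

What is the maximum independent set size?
Maximum independent set = 5

By König's theorem:
- Min vertex cover = Max matching = 3
- Max independent set = Total vertices - Min vertex cover
- Max independent set = 8 - 3 = 5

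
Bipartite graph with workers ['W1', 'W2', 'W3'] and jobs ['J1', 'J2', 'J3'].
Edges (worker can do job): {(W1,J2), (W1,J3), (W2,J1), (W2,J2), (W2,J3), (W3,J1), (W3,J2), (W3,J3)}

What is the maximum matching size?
Maximum matching size = 3

Maximum matching: {(W1,J2), (W2,J1), (W3,J3)}
Size: 3

This assigns 3 workers to 3 distinct jobs.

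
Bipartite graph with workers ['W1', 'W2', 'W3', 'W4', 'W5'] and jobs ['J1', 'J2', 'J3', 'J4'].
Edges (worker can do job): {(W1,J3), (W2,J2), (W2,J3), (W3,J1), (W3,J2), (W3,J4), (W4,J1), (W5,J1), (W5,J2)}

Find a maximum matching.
Matching: {(W1,J3), (W2,J2), (W3,J4), (W5,J1)}

Maximum matching (size 4):
  W1 → J3
  W2 → J2
  W3 → J4
  W5 → J1

Each worker is assigned to at most one job, and each job to at most one worker.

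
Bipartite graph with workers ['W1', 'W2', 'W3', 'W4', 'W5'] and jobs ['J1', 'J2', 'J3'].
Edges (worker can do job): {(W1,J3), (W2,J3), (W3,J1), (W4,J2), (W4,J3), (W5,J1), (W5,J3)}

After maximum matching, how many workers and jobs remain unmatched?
Unmatched: 2 workers, 0 jobs

Maximum matching size: 3
Workers: 5 total, 3 matched, 2 unmatched
Jobs: 3 total, 3 matched, 0 unmatched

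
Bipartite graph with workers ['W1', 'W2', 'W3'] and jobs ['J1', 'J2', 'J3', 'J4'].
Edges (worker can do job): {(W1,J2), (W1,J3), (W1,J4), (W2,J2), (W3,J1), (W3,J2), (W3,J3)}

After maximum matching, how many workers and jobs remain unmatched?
Unmatched: 0 workers, 1 jobs

Maximum matching size: 3
Workers: 3 total, 3 matched, 0 unmatched
Jobs: 4 total, 3 matched, 1 unmatched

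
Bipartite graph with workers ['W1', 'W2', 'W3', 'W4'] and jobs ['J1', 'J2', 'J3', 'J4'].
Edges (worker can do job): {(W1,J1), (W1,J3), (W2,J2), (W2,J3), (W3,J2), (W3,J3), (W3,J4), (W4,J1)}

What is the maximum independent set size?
Maximum independent set = 4

By König's theorem:
- Min vertex cover = Max matching = 4
- Max independent set = Total vertices - Min vertex cover
- Max independent set = 8 - 4 = 4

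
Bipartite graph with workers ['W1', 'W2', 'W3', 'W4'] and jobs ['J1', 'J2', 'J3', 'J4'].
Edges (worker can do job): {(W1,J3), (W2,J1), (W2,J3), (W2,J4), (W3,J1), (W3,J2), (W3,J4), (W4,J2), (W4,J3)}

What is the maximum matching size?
Maximum matching size = 4

Maximum matching: {(W1,J3), (W2,J4), (W3,J1), (W4,J2)}
Size: 4

This assigns 4 workers to 4 distinct jobs.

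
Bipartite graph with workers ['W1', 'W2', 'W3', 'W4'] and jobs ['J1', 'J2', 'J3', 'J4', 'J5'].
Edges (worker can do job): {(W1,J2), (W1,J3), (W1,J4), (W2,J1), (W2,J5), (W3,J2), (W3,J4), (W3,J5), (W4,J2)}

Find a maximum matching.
Matching: {(W1,J3), (W2,J1), (W3,J5), (W4,J2)}

Maximum matching (size 4):
  W1 → J3
  W2 → J1
  W3 → J5
  W4 → J2

Each worker is assigned to at most one job, and each job to at most one worker.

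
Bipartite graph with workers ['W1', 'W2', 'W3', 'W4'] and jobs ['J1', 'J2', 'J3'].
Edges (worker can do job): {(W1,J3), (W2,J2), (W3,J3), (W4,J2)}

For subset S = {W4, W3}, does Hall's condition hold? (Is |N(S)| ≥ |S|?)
Yes: |N(S)| = 2, |S| = 2

Subset S = {W4, W3}
Neighbors N(S) = {J2, J3}

|N(S)| = 2, |S| = 2
Hall's condition: |N(S)| ≥ |S| is satisfied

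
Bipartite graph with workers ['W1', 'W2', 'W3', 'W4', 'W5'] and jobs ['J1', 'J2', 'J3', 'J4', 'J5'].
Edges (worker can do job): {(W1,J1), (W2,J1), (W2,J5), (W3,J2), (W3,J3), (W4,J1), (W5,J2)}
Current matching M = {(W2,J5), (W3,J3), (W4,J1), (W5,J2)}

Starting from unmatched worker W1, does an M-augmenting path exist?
No augmenting path from W1

Alternating search from W1 reaches jobs: {J1}.
Every reachable job is already matched in M, and following those matched edges back to workers exposes no further unvisited jobs.
No M-augmenting path from W1 exists.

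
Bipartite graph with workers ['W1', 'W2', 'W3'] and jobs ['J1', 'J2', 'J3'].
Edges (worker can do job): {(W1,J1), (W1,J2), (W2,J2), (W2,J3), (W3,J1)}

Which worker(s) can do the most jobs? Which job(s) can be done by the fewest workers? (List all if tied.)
Most versatile: W1, W2 (2 jobs); Least covered: J3 (1 workers)

Worker degrees (jobs they can do): W1:2, W2:2, W3:1
Job degrees (workers who can do it): J1:2, J2:2, J3:1

Maximum worker degree is 2, achieved by: W1, W2
Minimum job degree is 1, achieved by: J3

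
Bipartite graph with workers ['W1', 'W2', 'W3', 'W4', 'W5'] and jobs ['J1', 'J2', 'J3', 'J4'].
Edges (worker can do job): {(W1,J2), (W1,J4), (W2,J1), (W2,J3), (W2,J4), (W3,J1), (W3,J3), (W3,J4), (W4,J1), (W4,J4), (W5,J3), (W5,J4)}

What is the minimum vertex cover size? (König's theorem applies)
Minimum vertex cover size = 4

By König's theorem: in bipartite graphs,
min vertex cover = max matching = 4

Maximum matching has size 4, so minimum vertex cover also has size 4.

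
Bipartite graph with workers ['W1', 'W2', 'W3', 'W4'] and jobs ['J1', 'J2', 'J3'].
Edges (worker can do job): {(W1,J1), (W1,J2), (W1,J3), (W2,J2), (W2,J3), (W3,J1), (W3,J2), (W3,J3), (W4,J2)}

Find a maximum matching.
Matching: {(W1,J1), (W3,J3), (W4,J2)}

Maximum matching (size 3):
  W1 → J1
  W3 → J3
  W4 → J2

Each worker is assigned to at most one job, and each job to at most one worker.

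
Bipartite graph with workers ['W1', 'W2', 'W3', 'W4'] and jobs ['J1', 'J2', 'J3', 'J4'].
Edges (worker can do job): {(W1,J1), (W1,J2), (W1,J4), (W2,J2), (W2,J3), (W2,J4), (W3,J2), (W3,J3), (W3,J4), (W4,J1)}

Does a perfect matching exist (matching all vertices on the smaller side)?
Yes, perfect matching exists (size 4)

Perfect matching: {(W1,J4), (W2,J3), (W3,J2), (W4,J1)}
All 4 vertices on the smaller side are matched.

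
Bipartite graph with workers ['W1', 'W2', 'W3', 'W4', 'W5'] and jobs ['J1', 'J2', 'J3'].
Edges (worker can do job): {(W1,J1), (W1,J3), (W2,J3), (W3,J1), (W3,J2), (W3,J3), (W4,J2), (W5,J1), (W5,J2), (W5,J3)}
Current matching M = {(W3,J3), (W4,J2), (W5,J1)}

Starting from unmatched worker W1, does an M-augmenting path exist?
No augmenting path from W1

Alternating search from W1 reaches jobs: {J1, J2, J3}.
Every reachable job is already matched in M, and following those matched edges back to workers exposes no further unvisited jobs.
No M-augmenting path from W1 exists.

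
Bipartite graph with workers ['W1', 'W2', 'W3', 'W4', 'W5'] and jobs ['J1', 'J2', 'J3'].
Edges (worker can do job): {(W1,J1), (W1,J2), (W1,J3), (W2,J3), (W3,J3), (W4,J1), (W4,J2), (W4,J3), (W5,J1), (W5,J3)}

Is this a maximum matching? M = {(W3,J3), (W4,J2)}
No, size 2 is not maximum

Proposed matching has size 2.
Maximum matching size for this graph: 3.

This is NOT maximum - can be improved to size 3.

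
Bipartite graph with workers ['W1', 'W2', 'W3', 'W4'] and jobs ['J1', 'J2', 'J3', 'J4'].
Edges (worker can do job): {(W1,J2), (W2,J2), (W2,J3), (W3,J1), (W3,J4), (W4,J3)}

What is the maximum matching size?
Maximum matching size = 3

Maximum matching: {(W1,J2), (W3,J1), (W4,J3)}
Size: 3

This assigns 3 workers to 3 distinct jobs.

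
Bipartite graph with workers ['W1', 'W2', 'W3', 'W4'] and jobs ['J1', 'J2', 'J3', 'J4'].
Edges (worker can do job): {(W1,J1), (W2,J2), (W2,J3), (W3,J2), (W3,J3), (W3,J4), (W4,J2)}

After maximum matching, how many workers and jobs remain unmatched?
Unmatched: 0 workers, 0 jobs

Maximum matching size: 4
Workers: 4 total, 4 matched, 0 unmatched
Jobs: 4 total, 4 matched, 0 unmatched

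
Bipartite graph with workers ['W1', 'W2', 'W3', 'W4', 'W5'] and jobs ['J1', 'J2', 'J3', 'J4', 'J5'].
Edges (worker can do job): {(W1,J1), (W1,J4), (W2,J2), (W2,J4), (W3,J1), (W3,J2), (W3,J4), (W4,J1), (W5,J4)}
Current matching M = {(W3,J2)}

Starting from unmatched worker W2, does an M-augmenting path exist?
Yes: W2 → J4

An M-augmenting path alternates non-matching / matching edges, starting and ending at unmatched vertices.
Path: W2 → J4
(J4 is unmatched in M, so the path is augmenting.)
Flipping edges along this path would increase |M| from 1 to 2.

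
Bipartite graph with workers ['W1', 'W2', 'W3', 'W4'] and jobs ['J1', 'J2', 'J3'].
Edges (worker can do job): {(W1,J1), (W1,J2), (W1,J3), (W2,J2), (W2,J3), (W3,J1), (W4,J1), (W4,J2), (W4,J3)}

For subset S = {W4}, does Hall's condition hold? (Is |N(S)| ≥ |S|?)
Yes: |N(S)| = 3, |S| = 1

Subset S = {W4}
Neighbors N(S) = {J1, J2, J3}

|N(S)| = 3, |S| = 1
Hall's condition: |N(S)| ≥ |S| is satisfied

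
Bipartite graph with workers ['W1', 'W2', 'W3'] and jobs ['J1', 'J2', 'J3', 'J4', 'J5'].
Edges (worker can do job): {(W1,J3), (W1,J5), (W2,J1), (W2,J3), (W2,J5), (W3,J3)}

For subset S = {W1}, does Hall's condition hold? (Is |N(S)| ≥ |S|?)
Yes: |N(S)| = 2, |S| = 1

Subset S = {W1}
Neighbors N(S) = {J3, J5}

|N(S)| = 2, |S| = 1
Hall's condition: |N(S)| ≥ |S| is satisfied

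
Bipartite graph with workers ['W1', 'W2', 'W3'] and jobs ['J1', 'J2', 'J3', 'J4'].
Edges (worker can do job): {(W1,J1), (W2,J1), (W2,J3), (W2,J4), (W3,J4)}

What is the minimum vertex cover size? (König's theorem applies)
Minimum vertex cover size = 3

By König's theorem: in bipartite graphs,
min vertex cover = max matching = 3

Maximum matching has size 3, so minimum vertex cover also has size 3.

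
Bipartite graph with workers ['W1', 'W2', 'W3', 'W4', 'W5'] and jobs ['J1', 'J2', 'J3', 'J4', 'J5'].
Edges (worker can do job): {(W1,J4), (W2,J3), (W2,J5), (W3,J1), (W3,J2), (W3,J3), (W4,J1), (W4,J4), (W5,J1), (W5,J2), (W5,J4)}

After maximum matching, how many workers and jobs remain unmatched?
Unmatched: 0 workers, 0 jobs

Maximum matching size: 5
Workers: 5 total, 5 matched, 0 unmatched
Jobs: 5 total, 5 matched, 0 unmatched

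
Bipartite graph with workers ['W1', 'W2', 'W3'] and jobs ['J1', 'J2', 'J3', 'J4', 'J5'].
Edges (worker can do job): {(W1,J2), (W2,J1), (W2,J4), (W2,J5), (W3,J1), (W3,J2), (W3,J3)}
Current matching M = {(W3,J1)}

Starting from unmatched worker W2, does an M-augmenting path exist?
Yes: W2 → J5

An M-augmenting path alternates non-matching / matching edges, starting and ending at unmatched vertices.
Path: W2 → J5
(J5 is unmatched in M, so the path is augmenting.)
Flipping edges along this path would increase |M| from 1 to 2.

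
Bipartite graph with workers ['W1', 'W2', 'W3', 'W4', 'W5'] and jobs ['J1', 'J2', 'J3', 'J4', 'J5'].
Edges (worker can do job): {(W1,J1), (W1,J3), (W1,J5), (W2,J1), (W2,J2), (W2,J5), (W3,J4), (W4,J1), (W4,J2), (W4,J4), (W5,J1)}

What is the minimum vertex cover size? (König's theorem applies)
Minimum vertex cover size = 5

By König's theorem: in bipartite graphs,
min vertex cover = max matching = 5

Maximum matching has size 5, so minimum vertex cover also has size 5.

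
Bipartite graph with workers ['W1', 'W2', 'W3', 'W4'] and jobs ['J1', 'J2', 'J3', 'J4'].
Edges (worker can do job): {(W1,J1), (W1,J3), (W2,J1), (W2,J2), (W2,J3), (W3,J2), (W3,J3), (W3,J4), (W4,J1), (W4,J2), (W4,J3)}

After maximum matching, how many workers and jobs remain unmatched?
Unmatched: 0 workers, 0 jobs

Maximum matching size: 4
Workers: 4 total, 4 matched, 0 unmatched
Jobs: 4 total, 4 matched, 0 unmatched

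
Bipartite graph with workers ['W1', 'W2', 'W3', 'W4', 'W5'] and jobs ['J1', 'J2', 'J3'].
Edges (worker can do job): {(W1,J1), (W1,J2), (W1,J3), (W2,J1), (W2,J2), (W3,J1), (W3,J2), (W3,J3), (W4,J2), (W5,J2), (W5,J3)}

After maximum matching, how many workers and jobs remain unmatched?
Unmatched: 2 workers, 0 jobs

Maximum matching size: 3
Workers: 5 total, 3 matched, 2 unmatched
Jobs: 3 total, 3 matched, 0 unmatched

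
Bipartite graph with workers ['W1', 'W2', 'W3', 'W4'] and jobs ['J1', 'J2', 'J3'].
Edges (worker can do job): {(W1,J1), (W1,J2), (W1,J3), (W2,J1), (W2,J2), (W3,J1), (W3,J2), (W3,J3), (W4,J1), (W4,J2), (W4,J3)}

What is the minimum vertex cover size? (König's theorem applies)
Minimum vertex cover size = 3

By König's theorem: in bipartite graphs,
min vertex cover = max matching = 3

Maximum matching has size 3, so minimum vertex cover also has size 3.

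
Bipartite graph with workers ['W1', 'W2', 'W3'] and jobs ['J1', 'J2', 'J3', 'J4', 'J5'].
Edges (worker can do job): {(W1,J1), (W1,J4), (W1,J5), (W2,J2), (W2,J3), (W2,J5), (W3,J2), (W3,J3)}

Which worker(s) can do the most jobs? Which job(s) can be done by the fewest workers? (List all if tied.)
Most versatile: W1, W2 (3 jobs); Least covered: J1, J4 (1 workers)

Worker degrees (jobs they can do): W1:3, W2:3, W3:2
Job degrees (workers who can do it): J1:1, J2:2, J3:2, J4:1, J5:2

Maximum worker degree is 3, achieved by: W1, W2
Minimum job degree is 1, achieved by: J1, J4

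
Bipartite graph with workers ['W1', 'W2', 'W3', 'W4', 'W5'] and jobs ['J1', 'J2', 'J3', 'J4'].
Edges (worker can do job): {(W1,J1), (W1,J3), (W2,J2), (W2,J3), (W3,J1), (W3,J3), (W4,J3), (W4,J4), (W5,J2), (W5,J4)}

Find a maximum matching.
Matching: {(W2,J2), (W3,J1), (W4,J3), (W5,J4)}

Maximum matching (size 4):
  W2 → J2
  W3 → J1
  W4 → J3
  W5 → J4

Each worker is assigned to at most one job, and each job to at most one worker.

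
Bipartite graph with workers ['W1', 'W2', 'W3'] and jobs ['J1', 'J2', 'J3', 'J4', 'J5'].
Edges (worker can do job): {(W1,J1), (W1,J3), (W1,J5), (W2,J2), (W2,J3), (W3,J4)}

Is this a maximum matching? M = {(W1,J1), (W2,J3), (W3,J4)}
Yes, size 3 is maximum

Proposed matching has size 3.
Maximum matching size for this graph: 3.

This is a maximum matching.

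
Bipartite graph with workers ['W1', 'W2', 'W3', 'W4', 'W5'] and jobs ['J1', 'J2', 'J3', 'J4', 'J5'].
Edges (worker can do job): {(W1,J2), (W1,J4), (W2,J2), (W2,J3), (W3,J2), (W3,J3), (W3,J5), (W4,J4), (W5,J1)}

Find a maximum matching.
Matching: {(W1,J2), (W2,J3), (W3,J5), (W4,J4), (W5,J1)}

Maximum matching (size 5):
  W1 → J2
  W2 → J3
  W3 → J5
  W4 → J4
  W5 → J1

Each worker is assigned to at most one job, and each job to at most one worker.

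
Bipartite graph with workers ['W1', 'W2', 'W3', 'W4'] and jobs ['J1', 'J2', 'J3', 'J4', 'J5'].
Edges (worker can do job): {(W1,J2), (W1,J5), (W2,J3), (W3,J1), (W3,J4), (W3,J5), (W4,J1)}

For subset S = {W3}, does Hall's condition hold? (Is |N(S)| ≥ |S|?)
Yes: |N(S)| = 3, |S| = 1

Subset S = {W3}
Neighbors N(S) = {J1, J4, J5}

|N(S)| = 3, |S| = 1
Hall's condition: |N(S)| ≥ |S| is satisfied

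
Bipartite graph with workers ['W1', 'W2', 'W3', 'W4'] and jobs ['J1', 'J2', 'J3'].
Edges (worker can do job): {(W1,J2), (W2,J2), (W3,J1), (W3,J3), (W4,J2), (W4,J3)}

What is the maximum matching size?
Maximum matching size = 3

Maximum matching: {(W1,J2), (W3,J1), (W4,J3)}
Size: 3

This assigns 3 workers to 3 distinct jobs.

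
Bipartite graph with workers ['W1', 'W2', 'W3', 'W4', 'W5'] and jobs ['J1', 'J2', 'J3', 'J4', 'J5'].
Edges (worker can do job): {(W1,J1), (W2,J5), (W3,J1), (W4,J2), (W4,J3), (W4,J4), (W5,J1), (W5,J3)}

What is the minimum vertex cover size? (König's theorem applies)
Minimum vertex cover size = 4

By König's theorem: in bipartite graphs,
min vertex cover = max matching = 4

Maximum matching has size 4, so minimum vertex cover also has size 4.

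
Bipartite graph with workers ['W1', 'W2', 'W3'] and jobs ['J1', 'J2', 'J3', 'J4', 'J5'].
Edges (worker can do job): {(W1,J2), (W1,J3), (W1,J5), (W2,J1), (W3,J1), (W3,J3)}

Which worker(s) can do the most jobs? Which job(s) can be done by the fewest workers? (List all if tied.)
Most versatile: W1 (3 jobs); Least covered: J4 (0 workers)

Worker degrees (jobs they can do): W1:3, W2:1, W3:2
Job degrees (workers who can do it): J1:2, J2:1, J3:2, J4:0, J5:1

Maximum worker degree is 3, achieved by: W1
Minimum job degree is 0, achieved by: J4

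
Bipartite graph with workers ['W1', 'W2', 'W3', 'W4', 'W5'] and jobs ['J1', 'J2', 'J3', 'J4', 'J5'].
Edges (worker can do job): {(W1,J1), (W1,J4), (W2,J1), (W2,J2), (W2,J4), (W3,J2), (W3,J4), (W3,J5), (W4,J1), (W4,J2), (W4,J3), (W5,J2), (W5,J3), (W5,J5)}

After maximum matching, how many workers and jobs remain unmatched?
Unmatched: 0 workers, 0 jobs

Maximum matching size: 5
Workers: 5 total, 5 matched, 0 unmatched
Jobs: 5 total, 5 matched, 0 unmatched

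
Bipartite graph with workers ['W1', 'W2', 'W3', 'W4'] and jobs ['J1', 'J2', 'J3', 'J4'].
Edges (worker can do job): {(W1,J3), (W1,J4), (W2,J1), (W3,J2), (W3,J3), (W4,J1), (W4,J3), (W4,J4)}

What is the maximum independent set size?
Maximum independent set = 4

By König's theorem:
- Min vertex cover = Max matching = 4
- Max independent set = Total vertices - Min vertex cover
- Max independent set = 8 - 4 = 4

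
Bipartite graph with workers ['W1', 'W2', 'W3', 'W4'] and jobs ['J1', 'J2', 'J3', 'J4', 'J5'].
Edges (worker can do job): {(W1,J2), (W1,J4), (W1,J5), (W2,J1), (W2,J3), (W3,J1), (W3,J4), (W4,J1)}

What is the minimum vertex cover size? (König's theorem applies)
Minimum vertex cover size = 4

By König's theorem: in bipartite graphs,
min vertex cover = max matching = 4

Maximum matching has size 4, so minimum vertex cover also has size 4.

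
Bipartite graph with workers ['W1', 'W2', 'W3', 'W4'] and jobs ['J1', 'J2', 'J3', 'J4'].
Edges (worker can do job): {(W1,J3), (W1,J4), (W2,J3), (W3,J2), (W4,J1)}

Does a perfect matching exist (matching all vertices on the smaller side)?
Yes, perfect matching exists (size 4)

Perfect matching: {(W1,J4), (W2,J3), (W3,J2), (W4,J1)}
All 4 vertices on the smaller side are matched.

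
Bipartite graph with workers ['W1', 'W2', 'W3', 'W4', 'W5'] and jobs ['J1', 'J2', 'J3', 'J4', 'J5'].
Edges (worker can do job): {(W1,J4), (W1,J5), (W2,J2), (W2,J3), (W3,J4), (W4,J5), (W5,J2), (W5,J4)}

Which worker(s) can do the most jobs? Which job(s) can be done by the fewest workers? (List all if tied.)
Most versatile: W1, W2, W5 (2 jobs); Least covered: J1 (0 workers)

Worker degrees (jobs they can do): W1:2, W2:2, W3:1, W4:1, W5:2
Job degrees (workers who can do it): J1:0, J2:2, J3:1, J4:3, J5:2

Maximum worker degree is 2, achieved by: W1, W2, W5
Minimum job degree is 0, achieved by: J1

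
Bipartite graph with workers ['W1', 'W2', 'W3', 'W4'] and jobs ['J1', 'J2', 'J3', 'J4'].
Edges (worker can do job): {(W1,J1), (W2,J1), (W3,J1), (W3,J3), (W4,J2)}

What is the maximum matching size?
Maximum matching size = 3

Maximum matching: {(W1,J1), (W3,J3), (W4,J2)}
Size: 3

This assigns 3 workers to 3 distinct jobs.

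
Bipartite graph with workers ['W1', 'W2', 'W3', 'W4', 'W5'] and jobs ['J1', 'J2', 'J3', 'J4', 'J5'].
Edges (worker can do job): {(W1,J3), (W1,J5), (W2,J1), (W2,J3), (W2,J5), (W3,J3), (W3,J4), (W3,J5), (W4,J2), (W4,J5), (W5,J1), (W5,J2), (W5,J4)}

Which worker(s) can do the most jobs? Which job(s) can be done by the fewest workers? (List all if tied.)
Most versatile: W2, W3, W5 (3 jobs); Least covered: J1, J2, J4 (2 workers)

Worker degrees (jobs they can do): W1:2, W2:3, W3:3, W4:2, W5:3
Job degrees (workers who can do it): J1:2, J2:2, J3:3, J4:2, J5:4

Maximum worker degree is 3, achieved by: W2, W3, W5
Minimum job degree is 2, achieved by: J1, J2, J4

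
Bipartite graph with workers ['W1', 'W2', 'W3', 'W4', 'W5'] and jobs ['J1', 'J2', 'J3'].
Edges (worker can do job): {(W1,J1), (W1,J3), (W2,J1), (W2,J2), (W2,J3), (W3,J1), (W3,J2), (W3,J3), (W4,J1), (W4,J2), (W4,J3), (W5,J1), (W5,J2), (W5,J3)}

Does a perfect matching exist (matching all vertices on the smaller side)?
Yes, perfect matching exists (size 3)

Perfect matching: {(W3,J1), (W4,J2), (W5,J3)}
All 3 vertices on the smaller side are matched.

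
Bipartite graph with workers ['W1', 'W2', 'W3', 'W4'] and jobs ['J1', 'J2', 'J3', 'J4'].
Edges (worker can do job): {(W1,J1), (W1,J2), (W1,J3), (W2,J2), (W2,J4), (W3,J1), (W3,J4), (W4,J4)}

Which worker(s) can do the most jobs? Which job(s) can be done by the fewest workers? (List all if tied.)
Most versatile: W1 (3 jobs); Least covered: J3 (1 workers)

Worker degrees (jobs they can do): W1:3, W2:2, W3:2, W4:1
Job degrees (workers who can do it): J1:2, J2:2, J3:1, J4:3

Maximum worker degree is 3, achieved by: W1
Minimum job degree is 1, achieved by: J3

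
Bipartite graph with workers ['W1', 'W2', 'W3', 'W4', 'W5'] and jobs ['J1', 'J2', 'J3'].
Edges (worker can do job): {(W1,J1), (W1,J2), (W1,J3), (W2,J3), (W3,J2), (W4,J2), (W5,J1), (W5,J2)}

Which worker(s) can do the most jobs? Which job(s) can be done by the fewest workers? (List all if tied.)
Most versatile: W1 (3 jobs); Least covered: J1, J3 (2 workers)

Worker degrees (jobs they can do): W1:3, W2:1, W3:1, W4:1, W5:2
Job degrees (workers who can do it): J1:2, J2:4, J3:2

Maximum worker degree is 3, achieved by: W1
Minimum job degree is 2, achieved by: J1, J3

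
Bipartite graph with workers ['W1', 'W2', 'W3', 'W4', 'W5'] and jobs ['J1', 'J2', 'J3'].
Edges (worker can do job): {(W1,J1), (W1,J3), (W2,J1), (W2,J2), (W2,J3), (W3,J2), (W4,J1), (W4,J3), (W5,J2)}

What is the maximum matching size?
Maximum matching size = 3

Maximum matching: {(W1,J1), (W3,J2), (W4,J3)}
Size: 3

This assigns 3 workers to 3 distinct jobs.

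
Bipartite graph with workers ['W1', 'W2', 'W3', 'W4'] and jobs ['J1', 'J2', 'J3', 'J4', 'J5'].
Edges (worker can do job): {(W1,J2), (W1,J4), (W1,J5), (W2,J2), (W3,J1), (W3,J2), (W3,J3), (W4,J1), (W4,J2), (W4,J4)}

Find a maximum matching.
Matching: {(W1,J5), (W2,J2), (W3,J3), (W4,J1)}

Maximum matching (size 4):
  W1 → J5
  W2 → J2
  W3 → J3
  W4 → J1

Each worker is assigned to at most one job, and each job to at most one worker.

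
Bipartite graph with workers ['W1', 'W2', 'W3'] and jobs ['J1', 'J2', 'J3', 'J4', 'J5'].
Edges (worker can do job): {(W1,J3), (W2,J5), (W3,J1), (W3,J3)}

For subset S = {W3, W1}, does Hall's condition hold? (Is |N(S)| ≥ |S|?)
Yes: |N(S)| = 2, |S| = 2

Subset S = {W3, W1}
Neighbors N(S) = {J1, J3}

|N(S)| = 2, |S| = 2
Hall's condition: |N(S)| ≥ |S| is satisfied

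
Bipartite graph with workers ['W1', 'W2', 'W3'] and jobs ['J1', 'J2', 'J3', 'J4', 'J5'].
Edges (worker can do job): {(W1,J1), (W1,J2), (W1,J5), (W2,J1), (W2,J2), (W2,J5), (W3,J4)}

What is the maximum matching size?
Maximum matching size = 3

Maximum matching: {(W1,J1), (W2,J2), (W3,J4)}
Size: 3

This assigns 3 workers to 3 distinct jobs.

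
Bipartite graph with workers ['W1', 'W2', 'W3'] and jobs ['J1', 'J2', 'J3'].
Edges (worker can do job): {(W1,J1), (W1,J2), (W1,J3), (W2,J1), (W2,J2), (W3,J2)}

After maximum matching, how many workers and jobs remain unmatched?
Unmatched: 0 workers, 0 jobs

Maximum matching size: 3
Workers: 3 total, 3 matched, 0 unmatched
Jobs: 3 total, 3 matched, 0 unmatched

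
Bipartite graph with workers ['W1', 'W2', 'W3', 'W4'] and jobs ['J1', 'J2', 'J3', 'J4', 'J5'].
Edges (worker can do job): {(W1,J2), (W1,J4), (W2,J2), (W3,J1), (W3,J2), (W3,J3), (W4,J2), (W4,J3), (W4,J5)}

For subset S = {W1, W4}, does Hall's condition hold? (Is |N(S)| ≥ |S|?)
Yes: |N(S)| = 4, |S| = 2

Subset S = {W1, W4}
Neighbors N(S) = {J2, J3, J4, J5}

|N(S)| = 4, |S| = 2
Hall's condition: |N(S)| ≥ |S| is satisfied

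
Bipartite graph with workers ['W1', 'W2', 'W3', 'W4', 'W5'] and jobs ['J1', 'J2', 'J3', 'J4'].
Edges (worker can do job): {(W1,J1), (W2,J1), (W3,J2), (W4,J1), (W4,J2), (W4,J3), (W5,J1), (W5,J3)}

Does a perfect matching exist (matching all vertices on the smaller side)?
No, maximum matching has size 3 < 4

Maximum matching has size 3, need 4 for perfect matching.
Unmatched workers: ['W1', 'W2']
Unmatched jobs: ['J4']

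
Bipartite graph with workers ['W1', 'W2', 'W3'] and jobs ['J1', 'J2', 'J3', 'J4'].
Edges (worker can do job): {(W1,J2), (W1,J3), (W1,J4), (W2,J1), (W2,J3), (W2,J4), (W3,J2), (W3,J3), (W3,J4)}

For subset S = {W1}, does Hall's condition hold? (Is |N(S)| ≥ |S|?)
Yes: |N(S)| = 3, |S| = 1

Subset S = {W1}
Neighbors N(S) = {J2, J3, J4}

|N(S)| = 3, |S| = 1
Hall's condition: |N(S)| ≥ |S| is satisfied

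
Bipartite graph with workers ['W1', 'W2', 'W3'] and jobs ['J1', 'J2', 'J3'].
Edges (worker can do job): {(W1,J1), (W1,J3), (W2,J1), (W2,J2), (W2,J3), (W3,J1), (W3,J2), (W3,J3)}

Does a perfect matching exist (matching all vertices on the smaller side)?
Yes, perfect matching exists (size 3)

Perfect matching: {(W1,J3), (W2,J2), (W3,J1)}
All 3 vertices on the smaller side are matched.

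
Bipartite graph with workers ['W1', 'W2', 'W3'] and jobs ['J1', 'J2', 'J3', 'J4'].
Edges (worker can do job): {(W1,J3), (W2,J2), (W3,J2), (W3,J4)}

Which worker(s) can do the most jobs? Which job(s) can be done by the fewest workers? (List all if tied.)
Most versatile: W3 (2 jobs); Least covered: J1 (0 workers)

Worker degrees (jobs they can do): W1:1, W2:1, W3:2
Job degrees (workers who can do it): J1:0, J2:2, J3:1, J4:1

Maximum worker degree is 2, achieved by: W3
Minimum job degree is 0, achieved by: J1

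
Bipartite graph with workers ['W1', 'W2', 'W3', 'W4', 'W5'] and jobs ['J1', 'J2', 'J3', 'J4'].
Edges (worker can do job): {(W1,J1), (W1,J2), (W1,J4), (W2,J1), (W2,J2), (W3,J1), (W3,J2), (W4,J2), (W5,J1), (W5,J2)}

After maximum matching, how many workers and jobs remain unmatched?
Unmatched: 2 workers, 1 jobs

Maximum matching size: 3
Workers: 5 total, 3 matched, 2 unmatched
Jobs: 4 total, 3 matched, 1 unmatched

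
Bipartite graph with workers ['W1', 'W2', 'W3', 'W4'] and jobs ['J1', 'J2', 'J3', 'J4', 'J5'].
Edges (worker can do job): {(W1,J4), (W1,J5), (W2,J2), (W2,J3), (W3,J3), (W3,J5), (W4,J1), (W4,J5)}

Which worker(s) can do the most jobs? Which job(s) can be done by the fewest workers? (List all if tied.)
Most versatile: W1, W2, W3, W4 (2 jobs); Least covered: J1, J2, J4 (1 workers)

Worker degrees (jobs they can do): W1:2, W2:2, W3:2, W4:2
Job degrees (workers who can do it): J1:1, J2:1, J3:2, J4:1, J5:3

Maximum worker degree is 2, achieved by: W1, W2, W3, W4
Minimum job degree is 1, achieved by: J1, J2, J4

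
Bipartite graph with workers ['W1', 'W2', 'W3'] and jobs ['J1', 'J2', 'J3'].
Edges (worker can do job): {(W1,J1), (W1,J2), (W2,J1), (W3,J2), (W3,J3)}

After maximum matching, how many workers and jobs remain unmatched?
Unmatched: 0 workers, 0 jobs

Maximum matching size: 3
Workers: 3 total, 3 matched, 0 unmatched
Jobs: 3 total, 3 matched, 0 unmatched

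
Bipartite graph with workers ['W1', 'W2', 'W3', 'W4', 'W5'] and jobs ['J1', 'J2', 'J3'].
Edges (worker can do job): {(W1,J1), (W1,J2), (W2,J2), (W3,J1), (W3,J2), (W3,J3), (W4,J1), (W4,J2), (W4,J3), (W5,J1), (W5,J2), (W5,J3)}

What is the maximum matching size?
Maximum matching size = 3

Maximum matching: {(W3,J2), (W4,J1), (W5,J3)}
Size: 3

This assigns 3 workers to 3 distinct jobs.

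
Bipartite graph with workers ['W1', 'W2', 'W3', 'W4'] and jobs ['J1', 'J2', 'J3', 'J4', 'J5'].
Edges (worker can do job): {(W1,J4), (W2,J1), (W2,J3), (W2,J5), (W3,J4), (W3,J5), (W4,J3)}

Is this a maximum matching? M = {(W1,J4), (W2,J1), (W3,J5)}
No, size 3 is not maximum

Proposed matching has size 3.
Maximum matching size for this graph: 4.

This is NOT maximum - can be improved to size 4.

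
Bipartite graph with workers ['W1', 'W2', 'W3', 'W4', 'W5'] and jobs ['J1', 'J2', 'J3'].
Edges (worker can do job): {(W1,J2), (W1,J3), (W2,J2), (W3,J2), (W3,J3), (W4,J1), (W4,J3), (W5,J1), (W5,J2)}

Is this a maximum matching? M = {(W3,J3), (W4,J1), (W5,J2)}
Yes, size 3 is maximum

Proposed matching has size 3.
Maximum matching size for this graph: 3.

This is a maximum matching.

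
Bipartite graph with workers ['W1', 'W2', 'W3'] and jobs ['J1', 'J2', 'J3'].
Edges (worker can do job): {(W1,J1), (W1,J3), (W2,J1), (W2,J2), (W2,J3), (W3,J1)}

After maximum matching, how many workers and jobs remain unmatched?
Unmatched: 0 workers, 0 jobs

Maximum matching size: 3
Workers: 3 total, 3 matched, 0 unmatched
Jobs: 3 total, 3 matched, 0 unmatched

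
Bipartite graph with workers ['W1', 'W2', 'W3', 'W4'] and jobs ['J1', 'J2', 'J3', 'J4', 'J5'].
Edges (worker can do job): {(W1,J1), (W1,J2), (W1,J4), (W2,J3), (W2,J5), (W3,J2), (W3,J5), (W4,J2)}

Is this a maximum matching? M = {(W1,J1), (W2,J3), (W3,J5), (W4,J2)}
Yes, size 4 is maximum

Proposed matching has size 4.
Maximum matching size for this graph: 4.

This is a maximum matching.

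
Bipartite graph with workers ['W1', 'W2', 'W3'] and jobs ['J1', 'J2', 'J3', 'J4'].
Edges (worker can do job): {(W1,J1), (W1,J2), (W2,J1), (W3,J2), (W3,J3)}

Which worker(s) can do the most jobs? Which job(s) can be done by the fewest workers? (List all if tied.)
Most versatile: W1, W3 (2 jobs); Least covered: J4 (0 workers)

Worker degrees (jobs they can do): W1:2, W2:1, W3:2
Job degrees (workers who can do it): J1:2, J2:2, J3:1, J4:0

Maximum worker degree is 2, achieved by: W1, W3
Minimum job degree is 0, achieved by: J4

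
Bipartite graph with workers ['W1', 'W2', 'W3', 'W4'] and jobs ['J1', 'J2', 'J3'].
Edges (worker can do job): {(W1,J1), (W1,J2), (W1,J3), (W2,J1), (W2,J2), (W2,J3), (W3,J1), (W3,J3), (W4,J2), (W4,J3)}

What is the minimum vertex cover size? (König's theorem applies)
Minimum vertex cover size = 3

By König's theorem: in bipartite graphs,
min vertex cover = max matching = 3

Maximum matching has size 3, so minimum vertex cover also has size 3.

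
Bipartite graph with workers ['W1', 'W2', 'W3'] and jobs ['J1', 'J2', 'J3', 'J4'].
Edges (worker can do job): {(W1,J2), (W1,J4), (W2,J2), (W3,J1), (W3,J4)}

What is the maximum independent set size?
Maximum independent set = 4

By König's theorem:
- Min vertex cover = Max matching = 3
- Max independent set = Total vertices - Min vertex cover
- Max independent set = 7 - 3 = 4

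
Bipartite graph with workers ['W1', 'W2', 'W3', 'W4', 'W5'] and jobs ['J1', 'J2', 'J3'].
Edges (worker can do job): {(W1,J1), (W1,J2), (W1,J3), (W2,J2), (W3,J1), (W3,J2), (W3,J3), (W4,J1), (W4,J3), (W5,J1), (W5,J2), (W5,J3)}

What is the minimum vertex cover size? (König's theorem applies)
Minimum vertex cover size = 3

By König's theorem: in bipartite graphs,
min vertex cover = max matching = 3

Maximum matching has size 3, so minimum vertex cover also has size 3.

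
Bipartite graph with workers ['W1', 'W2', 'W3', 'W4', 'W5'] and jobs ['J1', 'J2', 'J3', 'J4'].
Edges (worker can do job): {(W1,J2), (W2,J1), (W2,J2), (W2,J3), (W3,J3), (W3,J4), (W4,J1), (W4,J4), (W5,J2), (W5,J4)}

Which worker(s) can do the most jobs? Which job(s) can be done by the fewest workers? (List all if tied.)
Most versatile: W2 (3 jobs); Least covered: J1, J3 (2 workers)

Worker degrees (jobs they can do): W1:1, W2:3, W3:2, W4:2, W5:2
Job degrees (workers who can do it): J1:2, J2:3, J3:2, J4:3

Maximum worker degree is 3, achieved by: W2
Minimum job degree is 2, achieved by: J1, J3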